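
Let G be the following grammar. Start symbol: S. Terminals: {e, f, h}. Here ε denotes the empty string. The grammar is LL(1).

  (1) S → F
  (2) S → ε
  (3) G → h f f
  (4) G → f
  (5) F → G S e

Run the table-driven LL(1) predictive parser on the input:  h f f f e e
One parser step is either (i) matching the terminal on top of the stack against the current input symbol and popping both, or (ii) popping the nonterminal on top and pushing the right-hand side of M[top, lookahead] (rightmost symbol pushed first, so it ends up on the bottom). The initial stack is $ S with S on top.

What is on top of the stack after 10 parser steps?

S

step 1: stack=$ S  input=h f f f e e $  — expand S → F
step 2: stack=$ F  input=h f f f e e $  — expand F → G S e
step 3: stack=$ e S G  input=h f f f e e $  — expand G → h f f
step 4: stack=$ e S f f h  input=h f f f e e $  — match h
step 5: stack=$ e S f f  input=f f f e e $  — match f
step 6: stack=$ e S f  input=f f e e $  — match f
step 7: stack=$ e S  input=f e e $  — expand S → F
step 8: stack=$ e F  input=f e e $  — expand F → G S e
step 9: stack=$ e e S G  input=f e e $  — expand G → f
step 10: stack=$ e e S f  input=f e e $  — match f
Stack after step 10: $ e e S (top = S).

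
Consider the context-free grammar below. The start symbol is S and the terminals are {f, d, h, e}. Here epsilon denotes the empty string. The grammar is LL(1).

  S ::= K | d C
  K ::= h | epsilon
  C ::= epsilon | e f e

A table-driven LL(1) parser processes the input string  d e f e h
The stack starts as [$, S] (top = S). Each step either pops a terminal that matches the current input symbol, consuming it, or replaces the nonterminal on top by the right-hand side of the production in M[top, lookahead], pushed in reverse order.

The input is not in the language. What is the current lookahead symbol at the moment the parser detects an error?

h

     Stack    Input        Action
  1  $ S      d e f e h $  expand S ::= d C
  2  $ C d    d e f e h $  match d
  3  $ C      e f e h $    expand C ::= e f e
  4  $ e f e  e f e h $    match e
  5  $ e f    f e h $      match f
  6  $ e      e h $        match e
  7  $        h $          error: stack empty but input remains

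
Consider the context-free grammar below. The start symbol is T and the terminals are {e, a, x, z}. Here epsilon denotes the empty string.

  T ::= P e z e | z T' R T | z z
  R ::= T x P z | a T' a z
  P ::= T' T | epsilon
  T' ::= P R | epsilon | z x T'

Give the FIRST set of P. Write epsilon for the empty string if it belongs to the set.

{epsilon, a, e, z}

FIRST(T): from T::=P e z e we get {a, e, z}; from T::=z T' R T we get {z}; from T::=z z we get {z}. So FIRST(T) = {a, e, z}.
FIRST(R): from R::=T x P z we get {a, e, z}; from R::=a T' a z we get {a}. So FIRST(R) = {a, e, z}.
FIRST(P): from P::=T' T we get {a, e, z}; from P::=epsilon we get {epsilon}. So FIRST(P) = {epsilon, a, e, z}.
FIRST(T'): from T'::=P R we get {a, e, z}; from T'::=epsilon we get {epsilon}; from T'::=z x T' we get {z}. So FIRST(T') = {epsilon, a, e, z}.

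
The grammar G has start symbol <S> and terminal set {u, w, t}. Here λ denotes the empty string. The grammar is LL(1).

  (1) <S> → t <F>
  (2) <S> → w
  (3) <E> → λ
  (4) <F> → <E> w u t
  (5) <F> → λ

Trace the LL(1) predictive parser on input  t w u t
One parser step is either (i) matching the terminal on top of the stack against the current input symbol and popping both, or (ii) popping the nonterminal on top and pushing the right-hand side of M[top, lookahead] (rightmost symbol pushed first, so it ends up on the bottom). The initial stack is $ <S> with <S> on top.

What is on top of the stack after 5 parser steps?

u

     Stack        Input      Action
  1  $ <S>        t w u t $  expand <S> → t <F>
  2  $ <F> t      t w u t $  match t
  3  $ <F>        w u t $    expand <F> → <E> w u t
  4  $ t u w <E>  w u t $    expand <E> → λ
  5  $ t u w      w u t $    match w
Stack after step 5: $ t u (top = u).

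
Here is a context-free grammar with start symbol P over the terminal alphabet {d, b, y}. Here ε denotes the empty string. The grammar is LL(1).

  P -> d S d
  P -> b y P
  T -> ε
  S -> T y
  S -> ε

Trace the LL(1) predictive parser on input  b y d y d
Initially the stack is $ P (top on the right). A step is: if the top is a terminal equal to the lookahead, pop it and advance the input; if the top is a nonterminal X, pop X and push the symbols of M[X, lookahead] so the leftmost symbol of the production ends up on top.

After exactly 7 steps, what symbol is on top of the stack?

y

step 1: stack=$ P  input=b y d y d $  — expand P -> b y P
step 2: stack=$ P y b  input=b y d y d $  — match b
step 3: stack=$ P y  input=y d y d $  — match y
step 4: stack=$ P  input=d y d $  — expand P -> d S d
step 5: stack=$ d S d  input=d y d $  — match d
step 6: stack=$ d S  input=y d $  — expand S -> T y
step 7: stack=$ d y T  input=y d $  — expand T -> ε
Stack after step 7: $ d y (top = y).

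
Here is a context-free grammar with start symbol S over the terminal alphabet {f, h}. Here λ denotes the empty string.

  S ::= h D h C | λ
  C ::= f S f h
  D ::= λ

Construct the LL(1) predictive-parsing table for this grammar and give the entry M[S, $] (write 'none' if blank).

FIRST(S): from S::=h D h C we get {h}; from S::=λ we get {λ}. So FIRST(S) = {λ, h}.
FIRST(C): from C::=f S f h we get {f}. So FIRST(C) = {f}.
FIRST(D): from D::=λ we get {λ}. So FIRST(D) = {λ}.
FOLLOW(S) includes $ since S is the start symbol.
FOLLOW(S): in C::=f S f h, S is followed by f h with FIRST {f}. Thus FOLLOW(S) = {$, f}.
For S ::= h D h C: FIRST(h D h C) = {h}, so it goes in M[S, t] for t ∈ {h}.
For S ::= λ: FIRST(λ) = {λ}, so it goes in M[S, t] for t ∈ {}; since λ ∈ FIRST, also for every t ∈ FOLLOW(S) = {$, f}.

S ::= λ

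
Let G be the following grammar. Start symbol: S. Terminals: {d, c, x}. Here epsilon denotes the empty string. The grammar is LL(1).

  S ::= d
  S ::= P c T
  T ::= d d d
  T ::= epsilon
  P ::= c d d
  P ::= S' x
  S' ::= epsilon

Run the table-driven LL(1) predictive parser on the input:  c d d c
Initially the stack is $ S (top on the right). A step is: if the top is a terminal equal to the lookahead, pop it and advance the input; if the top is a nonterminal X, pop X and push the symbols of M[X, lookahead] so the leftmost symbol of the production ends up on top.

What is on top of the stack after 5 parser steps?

step 1: stack=$ S  input=c d d c $  — expand S ::= P c T
step 2: stack=$ T c P  input=c d d c $  — expand P ::= c d d
step 3: stack=$ T c d d c  input=c d d c $  — match c
step 4: stack=$ T c d d  input=d d c $  — match d
step 5: stack=$ T c d  input=d c $  — match d
Stack after step 5: $ T c (top = c).

c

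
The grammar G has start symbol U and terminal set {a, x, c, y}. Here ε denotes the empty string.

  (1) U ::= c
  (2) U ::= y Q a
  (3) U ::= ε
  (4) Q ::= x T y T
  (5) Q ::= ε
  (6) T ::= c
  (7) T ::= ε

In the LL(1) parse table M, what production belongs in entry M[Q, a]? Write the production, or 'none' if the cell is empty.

FIRST(U) = {ε, c, y}
FIRST(Q) = {ε, x}
FIRST(T) = {ε, c}
FOLLOW(U) includes $ since U is the start symbol.
FOLLOW(Q): in U::=y Q a, Q is followed by a with FIRST {a}. Thus FOLLOW(Q) = {a}.
For Q ::= x T y T: FIRST(x T y T) = {x}, so it goes in M[Q, t] for t ∈ {x}.
For Q ::= ε: FIRST(ε) = {ε}, so it goes in M[Q, t] for t ∈ {}; since ε ∈ FIRST, also for every t ∈ FOLLOW(Q) = {a}.

Q ::= ε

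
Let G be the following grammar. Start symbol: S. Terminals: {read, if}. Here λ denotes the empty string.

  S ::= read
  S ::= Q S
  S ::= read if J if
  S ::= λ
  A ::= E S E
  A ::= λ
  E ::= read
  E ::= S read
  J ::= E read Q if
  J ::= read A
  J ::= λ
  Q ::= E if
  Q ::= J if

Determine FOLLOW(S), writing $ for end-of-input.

FIRST(S) = {λ, if, read}  (via Q S)
FIRST(E) = {if, read}  (via S read)
FIRST(A) = {λ, if, read}  (via E S E)
FIRST(J) = {λ, if, read}  (via E read Q if)
FIRST(Q) = {if, read}  (via E if, J if)
FOLLOW(S) includes $ since S is the start symbol.
FOLLOW(S): in S::=Q S, the suffix after S is empty (adds nothing new); in A::=E S E, S is followed by E with FIRST {if, read}; in E::=S read, S is followed by read with FIRST {read}. Thus FOLLOW(S) = {$, if, read}.
FOLLOW(J): in S::=read if J if, J is followed by if with FIRST {if}; in Q::=J if, J is followed by if with FIRST {if}. Thus FOLLOW(J) = {if}.
FOLLOW(A): in J::=read A, the suffix after A is empty, so FOLLOW(A) ⊇ FOLLOW(J) = {if}. Thus FOLLOW(A) = {if}.
FOLLOW(E): in A::=E S E (occurrence 1), E is followed by S E with FIRST {if, read}; in A::=E S E (occurrence 2), the suffix after E is empty, so FOLLOW(E) ⊇ FOLLOW(A) = {if}; in J::=E read Q if, E is followed by read Q if with FIRST {read}; in Q::=E if, E is followed by if with FIRST {if}. Thus FOLLOW(E) = {if, read}.
FOLLOW(Q): in S::=Q S, Q is followed by S with FIRST {λ, if, read}; in S::=Q S, the suffix after Q is nullable, so FOLLOW(Q) ⊇ FOLLOW(S) = {$, if, read}; in J::=E read Q if, Q is followed by if with FIRST {if}. Thus FOLLOW(Q) = {$, if, read}.

{$, if, read}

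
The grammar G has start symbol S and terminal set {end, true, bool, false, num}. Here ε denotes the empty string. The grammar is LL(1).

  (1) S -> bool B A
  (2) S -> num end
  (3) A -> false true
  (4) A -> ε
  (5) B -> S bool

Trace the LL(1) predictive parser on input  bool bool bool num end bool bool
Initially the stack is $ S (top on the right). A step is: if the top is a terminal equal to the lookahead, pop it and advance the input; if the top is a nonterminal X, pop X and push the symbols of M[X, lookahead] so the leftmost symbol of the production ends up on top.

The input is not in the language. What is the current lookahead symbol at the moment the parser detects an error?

      Stack                           Input                               Action
   1  $ S                             bool bool bool num end bool bool $  expand S -> bool B A
   2  $ A B bool                      bool bool bool num end bool bool $  match bool
   3  $ A B                           bool bool num end bool bool $       expand B -> S bool
   4  $ A bool S                      bool bool num end bool bool $       expand S -> bool B A
   5  $ A bool A B bool               bool bool num end bool bool $       match bool
   6  $ A bool A B                    bool num end bool bool $            expand B -> S bool
   7  $ A bool A bool S               bool num end bool bool $            expand S -> bool B A
   8  $ A bool A bool A B bool        bool num end bool bool $            match bool
   9  $ A bool A bool A B             num end bool bool $                 expand B -> S bool
  10  $ A bool A bool A bool S        num end bool bool $                 expand S -> num end
  11  $ A bool A bool A bool end num  num end bool bool $                 match num
  12  $ A bool A bool A bool end      end bool bool $                     match end
  13  $ A bool A bool A bool          bool bool $                         match bool
  14  $ A bool A bool A               bool $                              expand A -> ε
  15  $ A bool A bool                 bool $                              match bool
  16  $ A bool A                      $                                   expand A -> ε
  17  $ A bool                        $                                   error: top is terminal bool but lookahead is $

$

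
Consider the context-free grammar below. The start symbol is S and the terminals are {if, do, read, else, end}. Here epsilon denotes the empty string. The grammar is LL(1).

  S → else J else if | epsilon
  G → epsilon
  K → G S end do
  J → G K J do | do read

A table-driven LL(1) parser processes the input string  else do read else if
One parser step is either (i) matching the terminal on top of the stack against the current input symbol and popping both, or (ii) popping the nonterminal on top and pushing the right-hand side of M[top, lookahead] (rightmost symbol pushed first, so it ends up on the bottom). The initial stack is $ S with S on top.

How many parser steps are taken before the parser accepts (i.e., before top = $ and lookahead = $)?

     Stack              Input                   Action
  1  $ S                else do read else if $  expand S → else J else if
  2  $ if else J else   else do read else if $  match else
  3  $ if else J        do read else if $       expand J → do read
  4  $ if else read do  do read else if $       match do
  5  $ if else read     read else if $          match read
  6  $ if else          else if $               match else
  7  $ if               if $                    match if
Accept reached after 7 steps.

7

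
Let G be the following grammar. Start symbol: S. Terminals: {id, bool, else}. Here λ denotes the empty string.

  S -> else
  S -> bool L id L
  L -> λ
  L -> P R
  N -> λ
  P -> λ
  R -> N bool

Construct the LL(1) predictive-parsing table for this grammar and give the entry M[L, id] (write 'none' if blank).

L -> λ

FIRST(S): from S->else we get {else}; from S->bool L id L we get {bool}. So FIRST(S) = {bool, else}.
FIRST(N): from N->λ we get {λ}. So FIRST(N) = {λ}.
FIRST(P): from P->λ we get {λ}. So FIRST(P) = {λ}.
FIRST(R): from R->N bool we get {bool}. So FIRST(R) = {bool}.
FIRST(L): from L->λ we get {λ}; from L->P R we get {bool}. So FIRST(L) = {λ, bool}.
FOLLOW(S) includes $ since S is the start symbol.
FOLLOW(S): S appears on no right-hand side. Thus FOLLOW(S) = {$}.
FOLLOW(L): in S->bool L id L (occurrence 1), L is followed by id L with FIRST {id}; in S->bool L id L (occurrence 2), the suffix after L is empty, so FOLLOW(L) ⊇ FOLLOW(S) = {$}. Thus FOLLOW(L) = {$, id}.
For L -> λ: FIRST(λ) = {λ}, so it goes in M[L, t] for t ∈ {}; since λ ∈ FIRST, also for every t ∈ FOLLOW(L) = {$, id}.
For L -> P R: FIRST(P R) = {bool}, so it goes in M[L, t] for t ∈ {bool}.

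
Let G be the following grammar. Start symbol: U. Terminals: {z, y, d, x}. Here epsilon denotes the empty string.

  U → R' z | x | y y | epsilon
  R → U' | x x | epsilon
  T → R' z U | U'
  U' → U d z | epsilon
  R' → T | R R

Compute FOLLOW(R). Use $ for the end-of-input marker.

FIRST(U): from U→R' z we get {d, x, y, z}; from U→x we get {x}; from U→y y we get {y}; from U→epsilon we get {epsilon}. So FIRST(U) = {epsilon, d, x, y, z}.
FIRST(U'): from U'→U d z we get {d, x, y, z}; from U'→epsilon we get {epsilon}. So FIRST(U') = {epsilon, d, x, y, z}.
FIRST(R): from R→U' we get {epsilon, d, x, y, z}; from R→x x we get {x}; from R→epsilon we get {epsilon}. So FIRST(R) = {epsilon, d, x, y, z}.
FIRST(T): from T→R' z U we get {d, x, y, z}; from T→U' we get {epsilon, d, x, y, z}. So FIRST(T) = {epsilon, d, x, y, z}.
FIRST(R'): from R'→T we get {epsilon, d, x, y, z}; from R'→R R we get {epsilon, d, x, y, z}. So FIRST(R') = {epsilon, d, x, y, z}.
FOLLOW(U) includes $ since U is the start symbol.
FOLLOW(R'): in U→R' z, R' is followed by z with FIRST {z}; in T→R' z U, R' is followed by z U with FIRST {z}. Thus FOLLOW(R') = {z}.
FOLLOW(R): in R'→R R (occurrence 1), R is followed by R with FIRST {epsilon, d, x, y, z}; in R'→R R (occurrence 1), the suffix after R is nullable, so FOLLOW(R) ⊇ FOLLOW(R') = {z}; in R'→R R (occurrence 2), the suffix after R is empty, so FOLLOW(R) ⊇ FOLLOW(R') = {z}. Thus FOLLOW(R) = {d, x, y, z}.
FOLLOW(T): in R'→T, the suffix after T is empty, so FOLLOW(T) ⊇ FOLLOW(R') = {z}. Thus FOLLOW(T) = {z}.
FOLLOW(U): in T→R' z U, the suffix after U is empty, so FOLLOW(U) ⊇ FOLLOW(T) = {z}; in U'→U d z, U is followed by d z with FIRST {d}. Thus FOLLOW(U) = {$, d, z}.
FOLLOW(U'): in R→U', the suffix after U' is empty, so FOLLOW(U') ⊇ FOLLOW(R) = {d, x, y, z}; in T→U', the suffix after U' is empty, so FOLLOW(U') ⊇ FOLLOW(T) = {z}. Thus FOLLOW(U') = {d, x, y, z}.

{d, x, y, z}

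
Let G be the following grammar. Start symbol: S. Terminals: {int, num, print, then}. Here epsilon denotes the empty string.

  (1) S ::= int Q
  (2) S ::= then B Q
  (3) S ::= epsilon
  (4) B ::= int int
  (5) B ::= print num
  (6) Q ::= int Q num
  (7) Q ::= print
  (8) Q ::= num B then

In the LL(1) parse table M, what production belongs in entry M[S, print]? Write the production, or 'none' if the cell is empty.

none

FIRST(S) = {epsilon, int, then}
FIRST(B) = {int, print}
FIRST(Q) = {int, num, print}
FOLLOW(S) includes $ since S is the start symbol.
FOLLOW(S): S appears on no right-hand side. Thus FOLLOW(S) = {$}.
For S ::= int Q: FIRST(int Q) = {int}, so it goes in M[S, t] for t ∈ {int}.
For S ::= then B Q: FIRST(then B Q) = {then}, so it goes in M[S, t] for t ∈ {then}.
For S ::= epsilon: FIRST(epsilon) = {epsilon}, so it goes in M[S, t] for t ∈ {}; since epsilon ∈ FIRST, also for every t ∈ FOLLOW(S) = {$}.
None of these place a production in M[S, print].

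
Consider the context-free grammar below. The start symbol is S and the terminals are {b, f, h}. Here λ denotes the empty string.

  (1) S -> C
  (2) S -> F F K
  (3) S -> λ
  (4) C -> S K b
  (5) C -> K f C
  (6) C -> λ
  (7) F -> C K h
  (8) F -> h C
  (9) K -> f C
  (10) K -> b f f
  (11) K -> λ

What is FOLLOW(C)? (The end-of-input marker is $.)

FIRST(K): from K->f C we get {f}; from K->b f f we get {b}; from K->λ we get {λ}. So FIRST(K) = {λ, b, f}.
FIRST(S): from S->C we get {λ, b, f, h}; from S->F F K we get {b, f, h}; from S->λ we get {λ}. So FIRST(S) = {λ, b, f, h}.
FIRST(C): from C->S K b we get {b, f, h}; from C->K f C we get {b, f}; from C->λ we get {λ}. So FIRST(C) = {λ, b, f, h}.
FIRST(F): from F->C K h we get {b, f, h}; from F->h C we get {h}. So FIRST(F) = {b, f, h}.
FOLLOW(S) includes $ since S is the start symbol.
FOLLOW(S): in C->S K b, S is followed by K b with FIRST {b, f}. Thus FOLLOW(S) = {$, b, f}.
FOLLOW(F): in S->F F K (occurrence 1), F is followed by F K with FIRST {b, f, h}; in S->F F K (occurrence 2), F is followed by K with FIRST {λ, b, f}; in S->F F K (occurrence 2), the suffix after F is nullable, so FOLLOW(F) ⊇ FOLLOW(S) = {$, b, f}. Thus FOLLOW(F) = {$, b, f, h}.
FOLLOW(K): in S->F F K, the suffix after K is empty, so FOLLOW(K) ⊇ FOLLOW(S) = {$, b, f}; in C->S K b, K is followed by b with FIRST {b}; in C->K f C, K is followed by f C with FIRST {f}; in F->C K h, K is followed by h with FIRST {h}. Thus FOLLOW(K) = {$, b, f, h}.
FOLLOW(C): in S->C, the suffix after C is empty, so FOLLOW(C) ⊇ FOLLOW(S) = {$, b, f}; in C->K f C, the suffix after C is empty (adds nothing new); in F->C K h, C is followed by K h with FIRST {b, f, h}; in F->h C, the suffix after C is empty, so FOLLOW(C) ⊇ FOLLOW(F) = {$, b, f, h}; in K->f C, the suffix after C is empty, so FOLLOW(C) ⊇ FOLLOW(K) = {$, b, f, h}. Thus FOLLOW(C) = {$, b, f, h}.

{$, b, f, h}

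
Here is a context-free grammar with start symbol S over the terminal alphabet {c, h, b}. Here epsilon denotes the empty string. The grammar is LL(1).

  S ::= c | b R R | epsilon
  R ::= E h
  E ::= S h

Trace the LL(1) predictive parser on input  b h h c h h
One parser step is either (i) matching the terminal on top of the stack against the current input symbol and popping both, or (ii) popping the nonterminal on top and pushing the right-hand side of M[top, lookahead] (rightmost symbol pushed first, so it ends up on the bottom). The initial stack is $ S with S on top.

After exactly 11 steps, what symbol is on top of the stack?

h

      Stack      Input          Action
   1  $ S        b h h c h h $  expand S ::= b R R
   2  $ R R b    b h h c h h $  match b
   3  $ R R      h h c h h $    expand R ::= E h
   4  $ R h E    h h c h h $    expand E ::= S h
   5  $ R h h S  h h c h h $    expand S ::= epsilon
   6  $ R h h    h h c h h $    match h
   7  $ R h      h c h h $      match h
   8  $ R        c h h $        expand R ::= E h
   9  $ h E      c h h $        expand E ::= S h
  10  $ h h S    c h h $        expand S ::= c
  11  $ h h c    c h h $        match c
Stack after step 11: $ h h (top = h).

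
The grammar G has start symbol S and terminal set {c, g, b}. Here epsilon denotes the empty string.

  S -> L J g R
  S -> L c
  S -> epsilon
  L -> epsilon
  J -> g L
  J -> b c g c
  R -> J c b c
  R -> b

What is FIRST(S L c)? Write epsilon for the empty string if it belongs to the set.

{b, c, g}

FIRST(L) = {epsilon}
FIRST(J) = {b, g}
FIRST(S) = {epsilon, b, c, g}  (via L J g R, L c)
FIRST(R) = {b, g}  (via J c b c)
FIRST(S L c): take FIRST of each symbol in turn, carrying on past any symbol whose FIRST contains epsilon; result {b, c, g}.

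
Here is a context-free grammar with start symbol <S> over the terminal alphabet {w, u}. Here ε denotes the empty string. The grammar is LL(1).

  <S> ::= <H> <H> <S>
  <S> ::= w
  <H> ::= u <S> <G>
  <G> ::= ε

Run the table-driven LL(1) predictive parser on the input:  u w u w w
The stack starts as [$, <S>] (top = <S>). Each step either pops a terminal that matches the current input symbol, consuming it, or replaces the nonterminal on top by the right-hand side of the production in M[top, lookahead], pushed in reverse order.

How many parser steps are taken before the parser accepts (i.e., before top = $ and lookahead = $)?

      Stack                Input        Action
   1  $ <S>                u w u w w $  expand <S> ::= <H> <H> <S>
   2  $ <S> <H> <H>        u w u w w $  expand <H> ::= u <S> <G>
   3  $ <S> <H> <G> <S> u  u w u w w $  match u
   4  $ <S> <H> <G> <S>    w u w w $    expand <S> ::= w
   5  $ <S> <H> <G> w      w u w w $    match w
   6  $ <S> <H> <G>        u w w $      expand <G> ::= ε
   7  $ <S> <H>            u w w $      expand <H> ::= u <S> <G>
   8  $ <S> <G> <S> u      u w w $      match u
   9  $ <S> <G> <S>        w w $        expand <S> ::= w
  10  $ <S> <G> w          w w $        match w
  11  $ <S> <G>            w $          expand <G> ::= ε
  12  $ <S>                w $          expand <S> ::= w
  13  $ w                  w $          match w
Accept reached after 13 steps.

13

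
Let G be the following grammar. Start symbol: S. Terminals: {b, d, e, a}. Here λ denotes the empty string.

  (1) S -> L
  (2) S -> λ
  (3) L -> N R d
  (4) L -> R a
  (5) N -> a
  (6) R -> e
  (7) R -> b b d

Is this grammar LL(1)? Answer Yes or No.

FIRST(S) = {λ, a, b, e}
FIRST(L) = {a, b, e}
FIRST(N) = {a}
FIRST(R) = {b, e}
FOLLOW(S) = {$}
FOLLOW(L) = {$}
FOLLOW(N) = {b, e}
FOLLOW(R) = {a, d}
Each cell of M receives at most one production.

Yes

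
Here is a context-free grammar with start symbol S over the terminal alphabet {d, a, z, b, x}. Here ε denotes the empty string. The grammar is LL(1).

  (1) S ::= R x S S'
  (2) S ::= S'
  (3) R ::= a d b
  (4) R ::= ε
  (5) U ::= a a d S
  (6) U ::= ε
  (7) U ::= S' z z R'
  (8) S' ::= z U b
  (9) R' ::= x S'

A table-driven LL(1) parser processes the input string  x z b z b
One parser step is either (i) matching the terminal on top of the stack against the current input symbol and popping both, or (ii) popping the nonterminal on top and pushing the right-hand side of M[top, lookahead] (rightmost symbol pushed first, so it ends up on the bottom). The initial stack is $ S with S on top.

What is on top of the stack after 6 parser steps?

step 1: stack=$ S  input=x z b z b $  — expand S ::= R x S S'
step 2: stack=$ S' S x R  input=x z b z b $  — expand R ::= ε
step 3: stack=$ S' S x  input=x z b z b $  — match x
step 4: stack=$ S' S  input=z b z b $  — expand S ::= S'
step 5: stack=$ S' S'  input=z b z b $  — expand S' ::= z U b
step 6: stack=$ S' b U z  input=z b z b $  — match z
Stack after step 6: $ S' b U (top = U).

U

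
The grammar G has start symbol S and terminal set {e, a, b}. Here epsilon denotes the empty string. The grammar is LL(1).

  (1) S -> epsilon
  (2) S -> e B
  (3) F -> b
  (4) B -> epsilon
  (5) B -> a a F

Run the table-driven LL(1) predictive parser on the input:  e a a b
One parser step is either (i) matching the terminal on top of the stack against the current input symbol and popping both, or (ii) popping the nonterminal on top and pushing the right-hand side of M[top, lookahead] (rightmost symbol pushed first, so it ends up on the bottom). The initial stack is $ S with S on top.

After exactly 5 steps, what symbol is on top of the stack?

F

step 1: stack=$ S  input=e a a b $  — expand S -> e B
step 2: stack=$ B e  input=e a a b $  — match e
step 3: stack=$ B  input=a a b $  — expand B -> a a F
step 4: stack=$ F a a  input=a a b $  — match a
step 5: stack=$ F a  input=a b $  — match a
Stack after step 5: $ F (top = F).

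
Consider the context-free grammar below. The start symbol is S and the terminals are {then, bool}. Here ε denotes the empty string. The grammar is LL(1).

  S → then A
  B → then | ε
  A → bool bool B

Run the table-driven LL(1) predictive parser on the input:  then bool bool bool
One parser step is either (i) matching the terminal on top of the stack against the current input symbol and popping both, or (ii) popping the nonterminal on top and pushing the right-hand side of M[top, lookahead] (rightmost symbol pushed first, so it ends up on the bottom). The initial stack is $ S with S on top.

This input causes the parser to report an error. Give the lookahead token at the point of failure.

bool

step 1: stack=$ S  input=then bool bool bool $  — expand S → then A
step 2: stack=$ A then  input=then bool bool bool $  — match then
step 3: stack=$ A  input=bool bool bool $  — expand A → bool bool B
step 4: stack=$ B bool bool  input=bool bool bool $  — match bool
step 5: stack=$ B bool  input=bool bool $  — match bool
step 6: stack=$ B  input=bool $  — error: M[B, bool] is empty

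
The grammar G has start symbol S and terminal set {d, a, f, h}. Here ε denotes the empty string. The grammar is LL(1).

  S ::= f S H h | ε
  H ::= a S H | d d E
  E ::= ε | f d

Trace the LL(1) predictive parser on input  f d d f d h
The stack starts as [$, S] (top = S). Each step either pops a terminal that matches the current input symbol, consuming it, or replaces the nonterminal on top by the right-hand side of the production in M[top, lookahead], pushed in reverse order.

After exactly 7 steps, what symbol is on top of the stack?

f

step 1: stack=$ S  input=f d d f d h $  — expand S ::= f S H h
step 2: stack=$ h H S f  input=f d d f d h $  — match f
step 3: stack=$ h H S  input=d d f d h $  — expand S ::= ε
step 4: stack=$ h H  input=d d f d h $  — expand H ::= d d E
step 5: stack=$ h E d d  input=d d f d h $  — match d
step 6: stack=$ h E d  input=d f d h $  — match d
step 7: stack=$ h E  input=f d h $  — expand E ::= f d
Stack after step 7: $ h d f (top = f).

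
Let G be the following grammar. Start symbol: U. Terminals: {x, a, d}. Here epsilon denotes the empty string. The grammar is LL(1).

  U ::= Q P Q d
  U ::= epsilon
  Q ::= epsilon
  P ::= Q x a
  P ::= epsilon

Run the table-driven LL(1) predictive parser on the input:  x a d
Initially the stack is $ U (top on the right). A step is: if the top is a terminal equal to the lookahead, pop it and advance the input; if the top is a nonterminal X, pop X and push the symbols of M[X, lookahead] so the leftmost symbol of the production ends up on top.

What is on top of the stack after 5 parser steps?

     Stack        Input    Action
  1  $ U          x a d $  expand U ::= Q P Q d
  2  $ d Q P Q    x a d $  expand Q ::= epsilon
  3  $ d Q P      x a d $  expand P ::= Q x a
  4  $ d Q a x Q  x a d $  expand Q ::= epsilon
  5  $ d Q a x    x a d $  match x
Stack after step 5: $ d Q a (top = a).

a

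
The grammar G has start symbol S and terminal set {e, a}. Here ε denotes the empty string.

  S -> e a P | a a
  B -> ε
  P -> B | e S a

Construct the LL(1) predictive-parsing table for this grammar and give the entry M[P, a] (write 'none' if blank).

FIRST(S): from S->e a P we get {e}; from S->a a we get {a}. So FIRST(S) = {a, e}.
FIRST(B): from B->ε we get {ε}. So FIRST(B) = {ε}.
FIRST(P): from P->B we get {ε}; from P->e S a we get {e}. So FIRST(P) = {ε, e}.
FOLLOW(S) includes $ since S is the start symbol.
FOLLOW(S): in P->e S a, S is followed by a with FIRST {a}. Thus FOLLOW(S) = {$, a}.
FOLLOW(P): in S->e a P, the suffix after P is empty, so FOLLOW(P) ⊇ FOLLOW(S) = {$, a}. Thus FOLLOW(P) = {$, a}.
For P -> B: FIRST(B) = {ε}, so it goes in M[P, t] for t ∈ {}; since ε ∈ FIRST, also for every t ∈ FOLLOW(P) = {$, a}.
For P -> e S a: FIRST(e S a) = {e}, so it goes in M[P, t] for t ∈ {e}.

P -> B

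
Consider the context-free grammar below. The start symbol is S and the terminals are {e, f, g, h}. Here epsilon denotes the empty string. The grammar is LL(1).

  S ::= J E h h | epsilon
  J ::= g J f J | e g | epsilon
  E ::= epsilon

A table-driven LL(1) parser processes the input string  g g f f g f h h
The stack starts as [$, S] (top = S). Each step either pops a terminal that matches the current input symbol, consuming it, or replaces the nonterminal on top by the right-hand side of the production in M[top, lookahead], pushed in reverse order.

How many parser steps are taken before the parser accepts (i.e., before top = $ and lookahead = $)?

17

step 1: stack=$ S  input=g g f f g f h h $  — expand S ::= J E h h
step 2: stack=$ h h E J  input=g g f f g f h h $  — expand J ::= g J f J
step 3: stack=$ h h E J f J g  input=g g f f g f h h $  — match g
step 4: stack=$ h h E J f J  input=g f f g f h h $  — expand J ::= g J f J
step 5: stack=$ h h E J f J f J g  input=g f f g f h h $  — match g
step 6: stack=$ h h E J f J f J  input=f f g f h h $  — expand J ::= epsilon
step 7: stack=$ h h E J f J f  input=f f g f h h $  — match f
step 8: stack=$ h h E J f J  input=f g f h h $  — expand J ::= epsilon
step 9: stack=$ h h E J f  input=f g f h h $  — match f
step 10: stack=$ h h E J  input=g f h h $  — expand J ::= g J f J
step 11: stack=$ h h E J f J g  input=g f h h $  — match g
step 12: stack=$ h h E J f J  input=f h h $  — expand J ::= epsilon
step 13: stack=$ h h E J f  input=f h h $  — match f
step 14: stack=$ h h E J  input=h h $  — expand J ::= epsilon
step 15: stack=$ h h E  input=h h $  — expand E ::= epsilon
step 16: stack=$ h h  input=h h $  — match h
step 17: stack=$ h  input=h $  — match h
Accept reached after 17 steps.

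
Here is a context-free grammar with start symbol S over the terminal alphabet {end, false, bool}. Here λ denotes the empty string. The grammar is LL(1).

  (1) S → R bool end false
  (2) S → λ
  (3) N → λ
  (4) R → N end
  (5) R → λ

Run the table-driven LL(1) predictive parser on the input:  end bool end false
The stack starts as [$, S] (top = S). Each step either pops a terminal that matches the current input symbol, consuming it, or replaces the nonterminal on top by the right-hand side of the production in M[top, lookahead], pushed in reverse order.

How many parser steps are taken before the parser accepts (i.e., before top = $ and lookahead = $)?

7

step 1: stack=$ S  input=end bool end false $  — expand S → R bool end false
step 2: stack=$ false end bool R  input=end bool end false $  — expand R → N end
step 3: stack=$ false end bool end N  input=end bool end false $  — expand N → λ
step 4: stack=$ false end bool end  input=end bool end false $  — match end
step 5: stack=$ false end bool  input=bool end false $  — match bool
step 6: stack=$ false end  input=end false $  — match end
step 7: stack=$ false  input=false $  — match false
Accept reached after 7 steps.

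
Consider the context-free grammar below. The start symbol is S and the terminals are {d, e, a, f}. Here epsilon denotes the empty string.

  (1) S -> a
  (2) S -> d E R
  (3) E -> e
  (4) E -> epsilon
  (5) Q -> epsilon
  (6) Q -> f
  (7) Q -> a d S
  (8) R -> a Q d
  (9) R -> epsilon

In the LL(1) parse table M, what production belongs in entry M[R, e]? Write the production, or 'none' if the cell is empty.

none

FIRST(S) = {a, d}
FIRST(E) = {epsilon, e}
FIRST(Q) = {epsilon, a, f}
FIRST(R) = {epsilon, a}
FOLLOW(S) includes $ since S is the start symbol.
FOLLOW(S): in Q->a d S, the suffix after S is empty, so FOLLOW(S) ⊇ FOLLOW(Q) = {d}. Thus FOLLOW(S) = {$, d}.
FOLLOW(R): in S->d E R, the suffix after R is empty, so FOLLOW(R) ⊇ FOLLOW(S) = {$, d}. Thus FOLLOW(R) = {$, d}.
For R -> a Q d: FIRST(a Q d) = {a}, so it goes in M[R, t] for t ∈ {a}.
For R -> epsilon: FIRST(epsilon) = {epsilon}, so it goes in M[R, t] for t ∈ {}; since epsilon ∈ FIRST, also for every t ∈ FOLLOW(R) = {$, d}.
None of these place a production in M[R, e].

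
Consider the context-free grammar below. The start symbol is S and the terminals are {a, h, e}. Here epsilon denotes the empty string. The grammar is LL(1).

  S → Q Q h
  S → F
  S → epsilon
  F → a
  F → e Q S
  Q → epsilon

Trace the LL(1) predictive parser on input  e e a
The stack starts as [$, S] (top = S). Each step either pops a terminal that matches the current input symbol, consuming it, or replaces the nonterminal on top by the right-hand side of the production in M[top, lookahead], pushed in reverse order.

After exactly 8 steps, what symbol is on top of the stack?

     Stack    Input    Action
  1  $ S      e e a $  expand S → F
  2  $ F      e e a $  expand F → e Q S
  3  $ S Q e  e e a $  match e
  4  $ S Q    e a $    expand Q → epsilon
  5  $ S      e a $    expand S → F
  6  $ F      e a $    expand F → e Q S
  7  $ S Q e  e a $    match e
  8  $ S Q    a $      expand Q → epsilon
Stack after step 8: $ S (top = S).

S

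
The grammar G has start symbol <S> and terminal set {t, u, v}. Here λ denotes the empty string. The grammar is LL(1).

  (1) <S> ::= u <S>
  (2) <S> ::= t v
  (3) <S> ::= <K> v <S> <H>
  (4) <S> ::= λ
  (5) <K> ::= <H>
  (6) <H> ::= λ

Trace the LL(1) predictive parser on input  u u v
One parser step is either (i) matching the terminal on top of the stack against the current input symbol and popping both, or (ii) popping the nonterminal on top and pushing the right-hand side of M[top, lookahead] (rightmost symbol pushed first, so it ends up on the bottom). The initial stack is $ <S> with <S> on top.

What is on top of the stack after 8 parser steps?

     Stack            Input    Action
  1  $ <S>            u u v $  expand <S> ::= u <S>
  2  $ <S> u          u u v $  match u
  3  $ <S>            u v $    expand <S> ::= u <S>
  4  $ <S> u          u v $    match u
  5  $ <S>            v $      expand <S> ::= <K> v <S> <H>
  6  $ <H> <S> v <K>  v $      expand <K> ::= <H>
  7  $ <H> <S> v <H>  v $      expand <H> ::= λ
  8  $ <H> <S> v      v $      match v
Stack after step 8: $ <H> <S> (top = <S>).

<S>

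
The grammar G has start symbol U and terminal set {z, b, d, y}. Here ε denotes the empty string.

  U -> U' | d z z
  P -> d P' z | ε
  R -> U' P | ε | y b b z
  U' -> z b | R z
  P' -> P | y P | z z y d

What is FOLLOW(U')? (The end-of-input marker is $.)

FIRST(P) = {ε, d}
FIRST(P') = {ε, d, y, z}  (via P)
FIRST(U) = {d, y, z}  (via U')
FIRST(R) = {ε, y, z}  (via U' P)
FIRST(U') = {y, z}  (via R z)
FOLLOW(U) includes $ since U is the start symbol.
FOLLOW(U): U appears on no right-hand side. Thus FOLLOW(U) = {$}.
FOLLOW(R): in U'->R z, R is followed by z with FIRST {z}. Thus FOLLOW(R) = {z}.
FOLLOW(U'): in U->U', the suffix after U' is empty, so FOLLOW(U') ⊇ FOLLOW(U) = {$}; in R->U' P, U' is followed by P with FIRST {ε, d}; in R->U' P, the suffix after U' is nullable, so FOLLOW(U') ⊇ FOLLOW(R) = {z}. Thus FOLLOW(U') = {$, d, z}.
FOLLOW(P'): in P->d P' z, P' is followed by z with FIRST {z}. Thus FOLLOW(P') = {z}.
FOLLOW(P): in R->U' P, the suffix after P is empty, so FOLLOW(P) ⊇ FOLLOW(R) = {z}; in P'->P, the suffix after P is empty, so FOLLOW(P) ⊇ FOLLOW(P') = {z}; in P'->y P, the suffix after P is empty, so FOLLOW(P) ⊇ FOLLOW(P') = {z}. Thus FOLLOW(P) = {z}.

{$, d, z}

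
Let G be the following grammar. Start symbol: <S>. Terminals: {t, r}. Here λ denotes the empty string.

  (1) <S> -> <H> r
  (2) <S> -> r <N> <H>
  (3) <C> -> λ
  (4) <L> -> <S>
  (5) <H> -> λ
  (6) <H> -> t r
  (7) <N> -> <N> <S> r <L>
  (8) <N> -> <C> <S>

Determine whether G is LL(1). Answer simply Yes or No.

No

FIRST(<S>) = {r, t}
FIRST(<C>) = {λ}
FIRST(<L>) = {r, t}
FIRST(<H>) = {λ, t}
FIRST(<N>) = {r, t}
FOLLOW(<S>) = {$, r, t}
FOLLOW(<C>) = {r, t}
FOLLOW(<L>) = {$, r, t}
FOLLOW(<H>) = {$, r, t}
FOLLOW(<N>) = {$, r, t}
Cell M[<H>, t] receives both <H> -> λ and <H> -> t r — the grammar is not LL(1).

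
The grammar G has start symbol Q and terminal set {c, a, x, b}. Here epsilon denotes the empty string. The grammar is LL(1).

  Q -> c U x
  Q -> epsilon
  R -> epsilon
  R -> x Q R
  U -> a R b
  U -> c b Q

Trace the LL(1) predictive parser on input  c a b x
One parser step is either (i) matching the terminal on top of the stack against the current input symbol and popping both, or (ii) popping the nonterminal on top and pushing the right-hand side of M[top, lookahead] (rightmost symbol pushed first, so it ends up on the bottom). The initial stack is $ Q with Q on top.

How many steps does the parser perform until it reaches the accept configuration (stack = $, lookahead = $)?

7

     Stack      Input      Action
  1  $ Q        c a b x $  expand Q -> c U x
  2  $ x U c    c a b x $  match c
  3  $ x U      a b x $    expand U -> a R b
  4  $ x b R a  a b x $    match a
  5  $ x b R    b x $      expand R -> epsilon
  6  $ x b      b x $      match b
  7  $ x        x $        match x
Accept reached after 7 steps.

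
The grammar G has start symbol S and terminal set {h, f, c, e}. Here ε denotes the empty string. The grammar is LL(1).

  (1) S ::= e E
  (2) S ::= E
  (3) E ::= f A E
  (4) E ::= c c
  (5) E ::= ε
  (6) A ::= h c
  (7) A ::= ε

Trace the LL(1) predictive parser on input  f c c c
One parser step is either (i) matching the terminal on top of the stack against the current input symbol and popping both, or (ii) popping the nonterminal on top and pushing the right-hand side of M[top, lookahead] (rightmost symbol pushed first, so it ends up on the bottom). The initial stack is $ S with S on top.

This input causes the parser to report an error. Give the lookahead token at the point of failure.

c

step 1: stack=$ S  input=f c c c $  — expand S ::= E
step 2: stack=$ E  input=f c c c $  — expand E ::= f A E
step 3: stack=$ E A f  input=f c c c $  — match f
step 4: stack=$ E A  input=c c c $  — expand A ::= ε
step 5: stack=$ E  input=c c c $  — expand E ::= c c
step 6: stack=$ c c  input=c c c $  — match c
step 7: stack=$ c  input=c c $  — match c
step 8: stack=$  input=c $  — error: stack empty but input remains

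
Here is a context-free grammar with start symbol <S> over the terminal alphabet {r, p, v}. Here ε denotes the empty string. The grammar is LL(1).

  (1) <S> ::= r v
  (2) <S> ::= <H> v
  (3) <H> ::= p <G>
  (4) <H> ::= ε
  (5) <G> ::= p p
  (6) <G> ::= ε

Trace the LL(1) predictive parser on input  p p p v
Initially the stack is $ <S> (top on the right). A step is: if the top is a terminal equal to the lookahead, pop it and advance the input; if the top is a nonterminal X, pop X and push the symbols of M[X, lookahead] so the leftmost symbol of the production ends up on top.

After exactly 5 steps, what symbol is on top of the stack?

p

     Stack      Input      Action
  1  $ <S>      p p p v $  expand <S> ::= <H> v
  2  $ v <H>    p p p v $  expand <H> ::= p <G>
  3  $ v <G> p  p p p v $  match p
  4  $ v <G>    p p v $    expand <G> ::= p p
  5  $ v p p    p p v $    match p
Stack after step 5: $ v p (top = p).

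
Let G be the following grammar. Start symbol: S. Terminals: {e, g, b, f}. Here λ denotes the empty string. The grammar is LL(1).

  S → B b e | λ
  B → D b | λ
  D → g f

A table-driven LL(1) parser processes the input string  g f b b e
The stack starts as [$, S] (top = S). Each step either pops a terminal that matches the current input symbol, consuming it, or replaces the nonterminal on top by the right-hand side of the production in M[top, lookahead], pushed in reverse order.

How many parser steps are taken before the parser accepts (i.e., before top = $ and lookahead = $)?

8

     Stack        Input        Action
  1  $ S          g f b b e $  expand S → B b e
  2  $ e b B      g f b b e $  expand B → D b
  3  $ e b b D    g f b b e $  expand D → g f
  4  $ e b b f g  g f b b e $  match g
  5  $ e b b f    f b b e $    match f
  6  $ e b b      b b e $      match b
  7  $ e b        b e $        match b
  8  $ e          e $          match e
Accept reached after 8 steps.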